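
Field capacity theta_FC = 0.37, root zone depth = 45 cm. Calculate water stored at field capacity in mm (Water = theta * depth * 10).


Step 1: Water (mm) = theta_FC * depth (cm) * 10
Step 2: Water = 0.37 * 45 * 10
Step 3: Water = 166.5 mm

166.5


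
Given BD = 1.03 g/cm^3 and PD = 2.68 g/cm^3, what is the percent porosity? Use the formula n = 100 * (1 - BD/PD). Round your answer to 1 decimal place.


Step 1: Formula: n = 100 * (1 - BD / PD)
Step 2: n = 100 * (1 - 1.03 / 2.68)
Step 3: n = 100 * (1 - 0.38433)
Step 4: n = 61.6%

61.6


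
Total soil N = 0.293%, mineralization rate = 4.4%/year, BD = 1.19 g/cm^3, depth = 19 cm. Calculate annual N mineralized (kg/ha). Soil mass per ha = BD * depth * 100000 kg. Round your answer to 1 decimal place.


Step 1: Soil mass per ha = BD * depth * 100000 = 1.19 * 19 * 100000 = 2261000 kg
Step 2: Total N pool = soil mass * N%/100 = 2261000 * 0.293/100 = 6624.73 kg/ha
Step 3: N mineralized = N pool * rate%/100 = 6624.73 * 4.4/100 = 291.5 kg/ha/yr

291.5


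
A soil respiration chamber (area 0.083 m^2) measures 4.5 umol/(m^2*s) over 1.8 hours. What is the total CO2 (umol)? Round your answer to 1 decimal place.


Step 1: Convert time to seconds: 1.8 hr * 3600 = 6480.0 s
Step 2: Total = flux * area * time_s
Step 3: Total = 4.5 * 0.083 * 6480.0
Step 4: Total = 2420.3 umol

2420.3


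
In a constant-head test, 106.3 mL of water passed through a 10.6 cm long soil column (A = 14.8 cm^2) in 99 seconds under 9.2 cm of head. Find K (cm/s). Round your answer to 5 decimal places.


Step 1: K = Q * L / (A * t * h)
Step 2: Numerator = 106.3 * 10.6 = 1126.78
Step 3: Denominator = 14.8 * 99 * 9.2 = 13479.84
Step 4: K = 1126.78 / 13479.84 = 0.08359 cm/s

0.08359


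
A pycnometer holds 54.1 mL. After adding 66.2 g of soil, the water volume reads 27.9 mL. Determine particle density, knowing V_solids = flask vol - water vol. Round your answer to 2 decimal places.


Step 1: Volume of solids = flask volume - water volume with soil
Step 2: V_solids = 54.1 - 27.9 = 26.2 mL
Step 3: Particle density = mass / V_solids = 66.2 / 26.2 = 2.53 g/cm^3

2.53


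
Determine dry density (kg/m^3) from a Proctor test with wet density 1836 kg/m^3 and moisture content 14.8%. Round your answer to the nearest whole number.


Step 1: Dry density = wet density / (1 + w/100)
Step 2: Dry density = 1836 / (1 + 14.8/100)
Step 3: Dry density = 1836 / 1.148
Step 4: Dry density = 1599 kg/m^3

1599


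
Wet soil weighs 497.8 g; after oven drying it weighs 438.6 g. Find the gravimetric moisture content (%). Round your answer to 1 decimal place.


Step 1: Water mass = wet - dry = 497.8 - 438.6 = 59.2 g
Step 2: w = 100 * water mass / dry mass
Step 3: w = 100 * 59.2 / 438.6 = 13.5%

13.5


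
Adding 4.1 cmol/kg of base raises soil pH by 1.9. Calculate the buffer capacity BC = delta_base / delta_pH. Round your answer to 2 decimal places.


Step 1: BC = change in base / change in pH
Step 2: BC = 4.1 / 1.9
Step 3: BC = 2.16 cmol/(kg*pH unit)

2.16


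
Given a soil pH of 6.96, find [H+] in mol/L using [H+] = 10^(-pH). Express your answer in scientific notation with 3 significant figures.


Step 1: [H+] = 10^(-pH)
Step 2: [H+] = 10^(-6.96)
Step 3: [H+] = 1.10e-07 mol/L

1.10e-07


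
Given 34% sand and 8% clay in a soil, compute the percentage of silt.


Step 1: sand + silt + clay = 100%
Step 2: silt = 100 - sand - clay
Step 3: silt = 100 - 34 - 8
Step 4: silt = 58%

58


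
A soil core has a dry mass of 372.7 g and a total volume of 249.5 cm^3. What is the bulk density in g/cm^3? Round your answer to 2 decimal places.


Step 1: Identify the formula: BD = dry mass / volume
Step 2: Substitute values: BD = 372.7 / 249.5
Step 3: BD = 1.49 g/cm^3

1.49


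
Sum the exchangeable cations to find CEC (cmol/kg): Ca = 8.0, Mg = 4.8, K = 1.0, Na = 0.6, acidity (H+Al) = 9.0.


Step 1: CEC = Ca + Mg + K + Na + (H+Al)
Step 2: CEC = 8.0 + 4.8 + 1.0 + 0.6 + 9.0
Step 3: CEC = 23.4 cmol/kg

23.4


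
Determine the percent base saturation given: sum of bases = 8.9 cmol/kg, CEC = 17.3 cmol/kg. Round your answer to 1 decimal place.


Step 1: BS = 100 * (sum of bases) / CEC
Step 2: BS = 100 * 8.9 / 17.3
Step 3: BS = 51.4%

51.4


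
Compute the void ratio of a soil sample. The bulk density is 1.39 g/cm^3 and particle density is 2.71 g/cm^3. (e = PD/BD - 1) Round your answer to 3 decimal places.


Step 1: e = PD / BD - 1
Step 2: e = 2.71 / 1.39 - 1
Step 3: e = 1.94964 - 1
Step 4: e = 0.95

0.95


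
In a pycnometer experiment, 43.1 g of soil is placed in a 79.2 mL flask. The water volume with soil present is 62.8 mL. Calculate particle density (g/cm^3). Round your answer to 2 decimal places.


Step 1: Volume of solids = flask volume - water volume with soil
Step 2: V_solids = 79.2 - 62.8 = 16.4 mL
Step 3: Particle density = mass / V_solids = 43.1 / 16.4 = 2.63 g/cm^3

2.63


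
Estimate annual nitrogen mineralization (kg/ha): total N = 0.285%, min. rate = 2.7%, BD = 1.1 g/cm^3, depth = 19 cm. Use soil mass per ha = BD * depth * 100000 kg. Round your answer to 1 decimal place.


Step 1: Soil mass per ha = BD * depth * 100000 = 1.1 * 19 * 100000 = 2090000 kg
Step 2: Total N pool = soil mass * N%/100 = 2090000 * 0.285/100 = 5956.5 kg/ha
Step 3: N mineralized = N pool * rate%/100 = 5956.5 * 2.7/100 = 160.8 kg/ha/yr

160.8


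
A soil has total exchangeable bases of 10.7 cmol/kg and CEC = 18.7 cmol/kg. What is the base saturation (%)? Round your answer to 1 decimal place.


Step 1: BS = 100 * (sum of bases) / CEC
Step 2: BS = 100 * 10.7 / 18.7
Step 3: BS = 57.2%

57.2


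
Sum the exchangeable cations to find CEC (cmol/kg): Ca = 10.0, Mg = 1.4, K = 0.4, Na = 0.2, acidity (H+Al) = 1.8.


Step 1: CEC = Ca + Mg + K + Na + (H+Al)
Step 2: CEC = 10.0 + 1.4 + 0.4 + 0.2 + 1.8
Step 3: CEC = 13.8 cmol/kg

13.8


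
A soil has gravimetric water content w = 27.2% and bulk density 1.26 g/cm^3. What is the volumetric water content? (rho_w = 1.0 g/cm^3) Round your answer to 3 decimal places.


Step 1: theta = (w / 100) * BD / rho_w
Step 2: theta = (27.2 / 100) * 1.26 / 1.0
Step 3: theta = 0.272 * 1.26
Step 4: theta = 0.343

0.343


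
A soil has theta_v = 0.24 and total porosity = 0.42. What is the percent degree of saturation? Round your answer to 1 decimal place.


Step 1: S = 100 * theta_v / n
Step 2: S = 100 * 0.24 / 0.42
Step 3: S = 57.1%

57.1


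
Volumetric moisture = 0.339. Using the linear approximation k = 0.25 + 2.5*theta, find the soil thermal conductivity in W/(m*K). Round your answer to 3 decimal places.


Step 1: k = 0.25 + 2.5 * theta
Step 2: k = 0.25 + 2.5 * 0.339
Step 3: k = 0.25 + 0.848
Step 4: k = 1.098 W/(m*K)

1.098


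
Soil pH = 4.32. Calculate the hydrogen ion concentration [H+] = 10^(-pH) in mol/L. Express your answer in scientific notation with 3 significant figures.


Step 1: [H+] = 10^(-pH)
Step 2: [H+] = 10^(-4.32)
Step 3: [H+] = 4.79e-05 mol/L

4.79e-05


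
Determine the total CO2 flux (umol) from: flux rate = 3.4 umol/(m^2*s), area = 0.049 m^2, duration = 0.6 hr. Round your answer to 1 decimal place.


Step 1: Convert time to seconds: 0.6 hr * 3600 = 2160.0 s
Step 2: Total = flux * area * time_s
Step 3: Total = 3.4 * 0.049 * 2160.0
Step 4: Total = 359.9 umol

359.9


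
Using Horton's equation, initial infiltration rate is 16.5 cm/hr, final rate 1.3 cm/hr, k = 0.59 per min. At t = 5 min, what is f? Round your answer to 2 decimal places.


Step 1: f = fc + (f0 - fc) * exp(-k * t)
Step 2: exp(-0.59 * 5) = 0.05234
Step 3: f = 1.3 + (16.5 - 1.3) * 0.05234
Step 4: f = 1.3 + 15.2 * 0.05234
Step 5: f = 2.1 cm/hr

2.1


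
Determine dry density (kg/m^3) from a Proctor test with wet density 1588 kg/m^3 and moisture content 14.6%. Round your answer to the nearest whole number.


Step 1: Dry density = wet density / (1 + w/100)
Step 2: Dry density = 1588 / (1 + 14.6/100)
Step 3: Dry density = 1588 / 1.146
Step 4: Dry density = 1386 kg/m^3

1386


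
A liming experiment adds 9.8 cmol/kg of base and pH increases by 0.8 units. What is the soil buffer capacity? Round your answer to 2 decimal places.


Step 1: BC = change in base / change in pH
Step 2: BC = 9.8 / 0.8
Step 3: BC = 12.25 cmol/(kg*pH unit)

12.25


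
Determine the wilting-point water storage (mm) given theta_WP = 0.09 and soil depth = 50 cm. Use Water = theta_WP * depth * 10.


Step 1: Water (mm) = theta_WP * depth * 10
Step 2: Water = 0.09 * 50 * 10
Step 3: Water = 45.0 mm

45.0


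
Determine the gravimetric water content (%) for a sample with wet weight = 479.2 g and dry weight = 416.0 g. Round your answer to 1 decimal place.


Step 1: Water mass = wet - dry = 479.2 - 416.0 = 63.2 g
Step 2: w = 100 * water mass / dry mass
Step 3: w = 100 * 63.2 / 416.0 = 15.2%

15.2


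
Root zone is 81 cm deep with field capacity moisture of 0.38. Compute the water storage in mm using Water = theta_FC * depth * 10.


Step 1: Water (mm) = theta_FC * depth (cm) * 10
Step 2: Water = 0.38 * 81 * 10
Step 3: Water = 307.8 mm

307.8


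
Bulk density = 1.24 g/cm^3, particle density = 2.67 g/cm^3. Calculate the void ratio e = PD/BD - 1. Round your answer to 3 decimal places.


Step 1: e = PD / BD - 1
Step 2: e = 2.67 / 1.24 - 1
Step 3: e = 2.15323 - 1
Step 4: e = 1.153

1.153


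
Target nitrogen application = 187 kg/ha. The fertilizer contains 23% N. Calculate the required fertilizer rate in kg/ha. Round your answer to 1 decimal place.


Step 1: Fertilizer rate = target N / (N content / 100)
Step 2: Rate = 187 / (23 / 100)
Step 3: Rate = 187 / 0.23
Step 4: Rate = 813.0 kg/ha

813.0


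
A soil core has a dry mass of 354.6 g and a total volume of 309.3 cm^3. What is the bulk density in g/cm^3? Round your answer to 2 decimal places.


Step 1: Identify the formula: BD = dry mass / volume
Step 2: Substitute values: BD = 354.6 / 309.3
Step 3: BD = 1.15 g/cm^3

1.15


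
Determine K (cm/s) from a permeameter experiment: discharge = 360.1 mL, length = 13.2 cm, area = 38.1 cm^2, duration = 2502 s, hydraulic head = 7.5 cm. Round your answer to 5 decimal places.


Step 1: K = Q * L / (A * t * h)
Step 2: Numerator = 360.1 * 13.2 = 4753.32
Step 3: Denominator = 38.1 * 2502 * 7.5 = 714946.5
Step 4: K = 4753.32 / 714946.5 = 0.00665 cm/s

0.00665


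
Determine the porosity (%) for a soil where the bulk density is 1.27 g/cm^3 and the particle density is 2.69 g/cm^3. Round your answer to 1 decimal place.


Step 1: Formula: n = 100 * (1 - BD / PD)
Step 2: n = 100 * (1 - 1.27 / 2.69)
Step 3: n = 100 * (1 - 0.47212)
Step 4: n = 52.8%

52.8


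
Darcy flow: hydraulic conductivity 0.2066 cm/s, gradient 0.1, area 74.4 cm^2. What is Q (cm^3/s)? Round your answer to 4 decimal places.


Step 1: Apply Darcy's law: Q = K * i * A
Step 2: Q = 0.2066 * 0.1 * 74.4
Step 3: Q = 1.5371 cm^3/s

1.5371


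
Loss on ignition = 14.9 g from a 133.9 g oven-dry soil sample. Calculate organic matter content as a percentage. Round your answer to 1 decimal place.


Step 1: OM% = 100 * LOI / sample mass
Step 2: OM = 100 * 14.9 / 133.9
Step 3: OM = 11.1%

11.1


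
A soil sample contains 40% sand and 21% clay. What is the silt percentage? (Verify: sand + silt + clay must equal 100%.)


Step 1: sand + silt + clay = 100%
Step 2: silt = 100 - sand - clay
Step 3: silt = 100 - 40 - 21
Step 4: silt = 39%

39


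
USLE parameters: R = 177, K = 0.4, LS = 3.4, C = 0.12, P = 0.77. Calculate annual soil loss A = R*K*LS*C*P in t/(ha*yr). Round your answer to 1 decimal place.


Step 1: A = R * K * LS * C * P
Step 2: R * K = 177 * 0.4 = 70.8
Step 3: (R*K) * LS = 70.8 * 3.4 = 240.72
Step 4: * C * P = 240.72 * 0.12 * 0.77 = 22.2
Step 5: A = 22.2 t/(ha*yr)

22.2


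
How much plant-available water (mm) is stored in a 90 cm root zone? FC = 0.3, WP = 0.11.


Step 1: Available water = (FC - WP) * depth * 10
Step 2: AW = (0.3 - 0.11) * 90 * 10
Step 3: AW = 0.19 * 90 * 10
Step 4: AW = 171.0 mm

171.0


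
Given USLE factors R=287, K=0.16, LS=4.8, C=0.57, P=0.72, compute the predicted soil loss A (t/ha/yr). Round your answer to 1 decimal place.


Step 1: A = R * K * LS * C * P
Step 2: R * K = 287 * 0.16 = 45.92
Step 3: (R*K) * LS = 45.92 * 4.8 = 220.416
Step 4: * C * P = 220.416 * 0.57 * 0.72 = 90.5
Step 5: A = 90.5 t/(ha*yr)

90.5


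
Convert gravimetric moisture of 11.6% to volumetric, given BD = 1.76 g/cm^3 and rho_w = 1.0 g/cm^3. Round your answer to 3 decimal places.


Step 1: theta = (w / 100) * BD / rho_w
Step 2: theta = (11.6 / 100) * 1.76 / 1.0
Step 3: theta = 0.116 * 1.76
Step 4: theta = 0.204

0.204


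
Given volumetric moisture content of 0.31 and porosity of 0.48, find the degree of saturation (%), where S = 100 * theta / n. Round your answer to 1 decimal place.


Step 1: S = 100 * theta_v / n
Step 2: S = 100 * 0.31 / 0.48
Step 3: S = 64.6%

64.6


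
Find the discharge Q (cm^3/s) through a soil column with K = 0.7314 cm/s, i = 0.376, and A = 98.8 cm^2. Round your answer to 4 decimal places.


Step 1: Apply Darcy's law: Q = K * i * A
Step 2: Q = 0.7314 * 0.376 * 98.8
Step 3: Q = 27.1706 cm^3/s

27.1706


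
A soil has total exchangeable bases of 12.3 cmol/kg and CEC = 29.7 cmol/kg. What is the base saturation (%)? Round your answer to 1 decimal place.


Step 1: BS = 100 * (sum of bases) / CEC
Step 2: BS = 100 * 12.3 / 29.7
Step 3: BS = 41.4%

41.4


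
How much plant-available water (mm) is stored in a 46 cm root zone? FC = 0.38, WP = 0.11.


Step 1: Available water = (FC - WP) * depth * 10
Step 2: AW = (0.38 - 0.11) * 46 * 10
Step 3: AW = 0.27 * 46 * 10
Step 4: AW = 124.2 mm

124.2


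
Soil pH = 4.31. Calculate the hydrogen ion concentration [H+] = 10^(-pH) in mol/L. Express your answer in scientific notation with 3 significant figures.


Step 1: [H+] = 10^(-pH)
Step 2: [H+] = 10^(-4.31)
Step 3: [H+] = 4.90e-05 mol/L

4.90e-05


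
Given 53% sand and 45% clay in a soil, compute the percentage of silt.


Step 1: sand + silt + clay = 100%
Step 2: silt = 100 - sand - clay
Step 3: silt = 100 - 53 - 45
Step 4: silt = 2%

2


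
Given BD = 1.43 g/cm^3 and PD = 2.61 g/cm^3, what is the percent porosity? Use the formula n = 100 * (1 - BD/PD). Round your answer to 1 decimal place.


Step 1: Formula: n = 100 * (1 - BD / PD)
Step 2: n = 100 * (1 - 1.43 / 2.61)
Step 3: n = 100 * (1 - 0.54789)
Step 4: n = 45.2%

45.2


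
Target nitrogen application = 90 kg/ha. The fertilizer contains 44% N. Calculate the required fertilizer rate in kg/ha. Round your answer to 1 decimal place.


Step 1: Fertilizer rate = target N / (N content / 100)
Step 2: Rate = 90 / (44 / 100)
Step 3: Rate = 90 / 0.44
Step 4: Rate = 204.5 kg/ha

204.5


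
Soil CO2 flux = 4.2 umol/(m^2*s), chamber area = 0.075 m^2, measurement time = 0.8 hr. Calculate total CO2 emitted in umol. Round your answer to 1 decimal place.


Step 1: Convert time to seconds: 0.8 hr * 3600 = 2880.0 s
Step 2: Total = flux * area * time_s
Step 3: Total = 4.2 * 0.075 * 2880.0
Step 4: Total = 907.2 umol

907.2


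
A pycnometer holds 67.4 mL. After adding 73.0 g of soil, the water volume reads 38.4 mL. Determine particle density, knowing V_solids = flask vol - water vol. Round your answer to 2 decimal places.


Step 1: Volume of solids = flask volume - water volume with soil
Step 2: V_solids = 67.4 - 38.4 = 29.0 mL
Step 3: Particle density = mass / V_solids = 73.0 / 29.0 = 2.52 g/cm^3

2.52


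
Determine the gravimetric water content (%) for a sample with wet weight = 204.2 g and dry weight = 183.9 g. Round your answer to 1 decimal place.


Step 1: Water mass = wet - dry = 204.2 - 183.9 = 20.3 g
Step 2: w = 100 * water mass / dry mass
Step 3: w = 100 * 20.3 / 183.9 = 11.0%

11.0


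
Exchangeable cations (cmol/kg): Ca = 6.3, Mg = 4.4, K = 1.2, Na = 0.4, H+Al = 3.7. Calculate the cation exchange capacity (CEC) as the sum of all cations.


Step 1: CEC = Ca + Mg + K + Na + (H+Al)
Step 2: CEC = 6.3 + 4.4 + 1.2 + 0.4 + 3.7
Step 3: CEC = 16.0 cmol/kg

16.0


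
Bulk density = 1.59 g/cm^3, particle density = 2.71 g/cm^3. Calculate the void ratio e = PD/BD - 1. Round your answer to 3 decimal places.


Step 1: e = PD / BD - 1
Step 2: e = 2.71 / 1.59 - 1
Step 3: e = 1.7044 - 1
Step 4: e = 0.704

0.704


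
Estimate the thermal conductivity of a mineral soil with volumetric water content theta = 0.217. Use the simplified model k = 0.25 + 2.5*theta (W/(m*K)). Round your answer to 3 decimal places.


Step 1: k = 0.25 + 2.5 * theta
Step 2: k = 0.25 + 2.5 * 0.217
Step 3: k = 0.25 + 0.543
Step 4: k = 0.793 W/(m*K)

0.793


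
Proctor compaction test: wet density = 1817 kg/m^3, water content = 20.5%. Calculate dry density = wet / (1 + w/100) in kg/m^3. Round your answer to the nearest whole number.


Step 1: Dry density = wet density / (1 + w/100)
Step 2: Dry density = 1817 / (1 + 20.5/100)
Step 3: Dry density = 1817 / 1.205
Step 4: Dry density = 1508 kg/m^3

1508


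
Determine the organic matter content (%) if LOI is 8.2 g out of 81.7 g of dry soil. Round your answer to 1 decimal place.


Step 1: OM% = 100 * LOI / sample mass
Step 2: OM = 100 * 8.2 / 81.7
Step 3: OM = 10.0%

10.0


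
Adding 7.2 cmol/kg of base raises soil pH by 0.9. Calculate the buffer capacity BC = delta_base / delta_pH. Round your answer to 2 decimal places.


Step 1: BC = change in base / change in pH
Step 2: BC = 7.2 / 0.9
Step 3: BC = 8.0 cmol/(kg*pH unit)

8.0


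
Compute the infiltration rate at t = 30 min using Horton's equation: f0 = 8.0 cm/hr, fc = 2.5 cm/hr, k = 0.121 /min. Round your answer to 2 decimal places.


Step 1: f = fc + (f0 - fc) * exp(-k * t)
Step 2: exp(-0.121 * 30) = 0.026516
Step 3: f = 2.5 + (8.0 - 2.5) * 0.026516
Step 4: f = 2.5 + 5.5 * 0.026516
Step 5: f = 2.65 cm/hr

2.65


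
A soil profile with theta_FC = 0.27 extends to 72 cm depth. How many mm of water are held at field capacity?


Step 1: Water (mm) = theta_FC * depth (cm) * 10
Step 2: Water = 0.27 * 72 * 10
Step 3: Water = 194.4 mm

194.4


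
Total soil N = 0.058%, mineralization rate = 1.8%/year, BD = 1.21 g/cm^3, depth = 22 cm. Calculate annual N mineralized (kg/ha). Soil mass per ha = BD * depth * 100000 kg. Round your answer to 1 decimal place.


Step 1: Soil mass per ha = BD * depth * 100000 = 1.21 * 22 * 100000 = 2662000 kg
Step 2: Total N pool = soil mass * N%/100 = 2662000 * 0.058/100 = 1543.96 kg/ha
Step 3: N mineralized = N pool * rate%/100 = 1543.96 * 1.8/100 = 27.8 kg/ha/yr

27.8


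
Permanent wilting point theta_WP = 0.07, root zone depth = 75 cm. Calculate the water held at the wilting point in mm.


Step 1: Water (mm) = theta_WP * depth * 10
Step 2: Water = 0.07 * 75 * 10
Step 3: Water = 52.5 mm

52.5


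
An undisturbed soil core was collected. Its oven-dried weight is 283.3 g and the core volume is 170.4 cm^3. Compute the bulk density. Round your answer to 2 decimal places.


Step 1: Identify the formula: BD = dry mass / volume
Step 2: Substitute values: BD = 283.3 / 170.4
Step 3: BD = 1.66 g/cm^3

1.66


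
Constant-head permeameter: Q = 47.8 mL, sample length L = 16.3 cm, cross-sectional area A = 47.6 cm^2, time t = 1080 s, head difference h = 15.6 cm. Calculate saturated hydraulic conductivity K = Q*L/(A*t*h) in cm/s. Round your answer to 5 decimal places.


Step 1: K = Q * L / (A * t * h)
Step 2: Numerator = 47.8 * 16.3 = 779.14
Step 3: Denominator = 47.6 * 1080 * 15.6 = 801964.8
Step 4: K = 779.14 / 801964.8 = 0.00097 cm/s

0.00097


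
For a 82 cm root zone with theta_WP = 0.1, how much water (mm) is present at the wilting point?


Step 1: Water (mm) = theta_WP * depth * 10
Step 2: Water = 0.1 * 82 * 10
Step 3: Water = 82.0 mm

82.0


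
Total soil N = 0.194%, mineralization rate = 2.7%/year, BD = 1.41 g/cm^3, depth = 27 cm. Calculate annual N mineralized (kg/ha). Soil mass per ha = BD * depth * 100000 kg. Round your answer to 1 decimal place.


Step 1: Soil mass per ha = BD * depth * 100000 = 1.41 * 27 * 100000 = 3807000 kg
Step 2: Total N pool = soil mass * N%/100 = 3807000 * 0.194/100 = 7385.58 kg/ha
Step 3: N mineralized = N pool * rate%/100 = 7385.58 * 2.7/100 = 199.4 kg/ha/yr

199.4


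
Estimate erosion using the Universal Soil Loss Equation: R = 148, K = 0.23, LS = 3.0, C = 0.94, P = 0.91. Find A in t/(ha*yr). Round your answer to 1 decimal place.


Step 1: A = R * K * LS * C * P
Step 2: R * K = 148 * 0.23 = 34.04
Step 3: (R*K) * LS = 34.04 * 3.0 = 102.12
Step 4: * C * P = 102.12 * 0.94 * 0.91 = 87.4
Step 5: A = 87.4 t/(ha*yr)

87.4


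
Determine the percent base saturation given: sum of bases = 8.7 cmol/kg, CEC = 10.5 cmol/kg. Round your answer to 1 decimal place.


Step 1: BS = 100 * (sum of bases) / CEC
Step 2: BS = 100 * 8.7 / 10.5
Step 3: BS = 82.9%

82.9


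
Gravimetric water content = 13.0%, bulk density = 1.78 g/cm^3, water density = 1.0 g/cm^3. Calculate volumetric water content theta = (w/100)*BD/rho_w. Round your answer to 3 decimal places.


Step 1: theta = (w / 100) * BD / rho_w
Step 2: theta = (13.0 / 100) * 1.78 / 1.0
Step 3: theta = 0.13 * 1.78
Step 4: theta = 0.231

0.231


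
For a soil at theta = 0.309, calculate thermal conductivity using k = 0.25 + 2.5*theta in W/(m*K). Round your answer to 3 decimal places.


Step 1: k = 0.25 + 2.5 * theta
Step 2: k = 0.25 + 2.5 * 0.309
Step 3: k = 0.25 + 0.773
Step 4: k = 1.023 W/(m*K)

1.023


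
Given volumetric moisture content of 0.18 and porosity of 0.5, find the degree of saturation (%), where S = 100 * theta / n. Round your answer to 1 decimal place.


Step 1: S = 100 * theta_v / n
Step 2: S = 100 * 0.18 / 0.5
Step 3: S = 36.0%

36.0


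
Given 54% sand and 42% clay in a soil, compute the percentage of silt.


Step 1: sand + silt + clay = 100%
Step 2: silt = 100 - sand - clay
Step 3: silt = 100 - 54 - 42
Step 4: silt = 4%

4


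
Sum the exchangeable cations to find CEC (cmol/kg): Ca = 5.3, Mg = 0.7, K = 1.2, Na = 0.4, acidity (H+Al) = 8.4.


Step 1: CEC = Ca + Mg + K + Na + (H+Al)
Step 2: CEC = 5.3 + 0.7 + 1.2 + 0.4 + 8.4
Step 3: CEC = 16.0 cmol/kg

16.0


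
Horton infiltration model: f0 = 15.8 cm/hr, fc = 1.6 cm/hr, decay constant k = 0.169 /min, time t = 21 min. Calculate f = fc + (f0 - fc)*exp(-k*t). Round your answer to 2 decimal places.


Step 1: f = fc + (f0 - fc) * exp(-k * t)
Step 2: exp(-0.169 * 21) = 0.028753
Step 3: f = 1.6 + (15.8 - 1.6) * 0.028753
Step 4: f = 1.6 + 14.2 * 0.028753
Step 5: f = 2.01 cm/hr

2.01


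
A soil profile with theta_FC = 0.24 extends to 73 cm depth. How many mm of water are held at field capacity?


Step 1: Water (mm) = theta_FC * depth (cm) * 10
Step 2: Water = 0.24 * 73 * 10
Step 3: Water = 175.2 mm

175.2


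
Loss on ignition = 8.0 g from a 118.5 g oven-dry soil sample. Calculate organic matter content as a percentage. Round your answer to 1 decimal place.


Step 1: OM% = 100 * LOI / sample mass
Step 2: OM = 100 * 8.0 / 118.5
Step 3: OM = 6.8%

6.8


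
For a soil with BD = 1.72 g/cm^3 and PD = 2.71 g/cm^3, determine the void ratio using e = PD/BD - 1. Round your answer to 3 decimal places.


Step 1: e = PD / BD - 1
Step 2: e = 2.71 / 1.72 - 1
Step 3: e = 1.57558 - 1
Step 4: e = 0.576

0.576


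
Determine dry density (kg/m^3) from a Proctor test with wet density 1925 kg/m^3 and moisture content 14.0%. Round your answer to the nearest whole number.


Step 1: Dry density = wet density / (1 + w/100)
Step 2: Dry density = 1925 / (1 + 14.0/100)
Step 3: Dry density = 1925 / 1.14
Step 4: Dry density = 1689 kg/m^3

1689


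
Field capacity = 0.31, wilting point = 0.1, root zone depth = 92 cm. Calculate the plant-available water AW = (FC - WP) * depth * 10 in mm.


Step 1: Available water = (FC - WP) * depth * 10
Step 2: AW = (0.31 - 0.1) * 92 * 10
Step 3: AW = 0.21 * 92 * 10
Step 4: AW = 193.2 mm

193.2


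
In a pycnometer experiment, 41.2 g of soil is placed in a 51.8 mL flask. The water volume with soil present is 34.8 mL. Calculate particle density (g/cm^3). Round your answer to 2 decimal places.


Step 1: Volume of solids = flask volume - water volume with soil
Step 2: V_solids = 51.8 - 34.8 = 17.0 mL
Step 3: Particle density = mass / V_solids = 41.2 / 17.0 = 2.42 g/cm^3

2.42


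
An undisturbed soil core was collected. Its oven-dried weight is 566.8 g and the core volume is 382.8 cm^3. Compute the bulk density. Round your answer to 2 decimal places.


Step 1: Identify the formula: BD = dry mass / volume
Step 2: Substitute values: BD = 566.8 / 382.8
Step 3: BD = 1.48 g/cm^3

1.48


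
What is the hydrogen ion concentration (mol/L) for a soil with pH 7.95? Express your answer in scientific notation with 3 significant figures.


Step 1: [H+] = 10^(-pH)
Step 2: [H+] = 10^(-7.95)
Step 3: [H+] = 1.12e-08 mol/L

1.12e-08


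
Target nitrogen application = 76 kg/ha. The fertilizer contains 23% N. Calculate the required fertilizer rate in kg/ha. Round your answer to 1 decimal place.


Step 1: Fertilizer rate = target N / (N content / 100)
Step 2: Rate = 76 / (23 / 100)
Step 3: Rate = 76 / 0.23
Step 4: Rate = 330.4 kg/ha

330.4


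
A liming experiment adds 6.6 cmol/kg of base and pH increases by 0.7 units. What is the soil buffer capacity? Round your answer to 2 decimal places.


Step 1: BC = change in base / change in pH
Step 2: BC = 6.6 / 0.7
Step 3: BC = 9.43 cmol/(kg*pH unit)

9.43


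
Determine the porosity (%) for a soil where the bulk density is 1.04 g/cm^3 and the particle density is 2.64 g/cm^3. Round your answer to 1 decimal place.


Step 1: Formula: n = 100 * (1 - BD / PD)
Step 2: n = 100 * (1 - 1.04 / 2.64)
Step 3: n = 100 * (1 - 0.39394)
Step 4: n = 60.6%

60.6


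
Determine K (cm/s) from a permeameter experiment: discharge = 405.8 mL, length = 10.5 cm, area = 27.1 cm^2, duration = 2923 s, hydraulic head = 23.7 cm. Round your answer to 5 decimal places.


Step 1: K = Q * L / (A * t * h)
Step 2: Numerator = 405.8 * 10.5 = 4260.9
Step 3: Denominator = 27.1 * 2923 * 23.7 = 1877355.21
Step 4: K = 4260.9 / 1877355.21 = 0.00227 cm/s

0.00227


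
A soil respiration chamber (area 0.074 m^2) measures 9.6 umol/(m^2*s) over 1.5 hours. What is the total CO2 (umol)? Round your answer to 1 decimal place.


Step 1: Convert time to seconds: 1.5 hr * 3600 = 5400.0 s
Step 2: Total = flux * area * time_s
Step 3: Total = 9.6 * 0.074 * 5400.0
Step 4: Total = 3836.2 umol

3836.2


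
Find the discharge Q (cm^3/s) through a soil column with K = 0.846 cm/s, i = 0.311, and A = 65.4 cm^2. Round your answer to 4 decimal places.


Step 1: Apply Darcy's law: Q = K * i * A
Step 2: Q = 0.846 * 0.311 * 65.4
Step 3: Q = 17.2071 cm^3/s

17.2071


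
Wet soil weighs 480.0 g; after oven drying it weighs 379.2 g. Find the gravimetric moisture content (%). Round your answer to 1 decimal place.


Step 1: Water mass = wet - dry = 480.0 - 379.2 = 100.8 g
Step 2: w = 100 * water mass / dry mass
Step 3: w = 100 * 100.8 / 379.2 = 26.6%

26.6


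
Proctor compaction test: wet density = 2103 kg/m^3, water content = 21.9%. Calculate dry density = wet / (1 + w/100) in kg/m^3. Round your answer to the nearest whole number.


Step 1: Dry density = wet density / (1 + w/100)
Step 2: Dry density = 2103 / (1 + 21.9/100)
Step 3: Dry density = 2103 / 1.219
Step 4: Dry density = 1725 kg/m^3

1725


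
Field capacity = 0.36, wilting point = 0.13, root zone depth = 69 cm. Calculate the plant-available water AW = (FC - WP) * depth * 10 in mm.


Step 1: Available water = (FC - WP) * depth * 10
Step 2: AW = (0.36 - 0.13) * 69 * 10
Step 3: AW = 0.23 * 69 * 10
Step 4: AW = 158.7 mm

158.7


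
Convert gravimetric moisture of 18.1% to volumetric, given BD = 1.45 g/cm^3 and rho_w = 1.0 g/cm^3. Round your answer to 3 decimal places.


Step 1: theta = (w / 100) * BD / rho_w
Step 2: theta = (18.1 / 100) * 1.45 / 1.0
Step 3: theta = 0.181 * 1.45
Step 4: theta = 0.262

0.262


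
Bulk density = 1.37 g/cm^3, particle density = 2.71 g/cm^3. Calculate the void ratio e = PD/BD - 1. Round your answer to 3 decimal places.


Step 1: e = PD / BD - 1
Step 2: e = 2.71 / 1.37 - 1
Step 3: e = 1.9781 - 1
Step 4: e = 0.978

0.978


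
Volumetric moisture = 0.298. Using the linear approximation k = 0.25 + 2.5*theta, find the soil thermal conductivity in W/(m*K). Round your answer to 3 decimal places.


Step 1: k = 0.25 + 2.5 * theta
Step 2: k = 0.25 + 2.5 * 0.298
Step 3: k = 0.25 + 0.745
Step 4: k = 0.995 W/(m*K)

0.995


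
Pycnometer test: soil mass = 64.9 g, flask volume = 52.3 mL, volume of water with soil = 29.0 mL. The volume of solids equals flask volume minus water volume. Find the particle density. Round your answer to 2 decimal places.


Step 1: Volume of solids = flask volume - water volume with soil
Step 2: V_solids = 52.3 - 29.0 = 23.3 mL
Step 3: Particle density = mass / V_solids = 64.9 / 23.3 = 2.79 g/cm^3

2.79


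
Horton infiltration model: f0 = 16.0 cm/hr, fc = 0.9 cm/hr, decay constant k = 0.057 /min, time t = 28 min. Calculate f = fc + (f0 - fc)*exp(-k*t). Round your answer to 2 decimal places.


Step 1: f = fc + (f0 - fc) * exp(-k * t)
Step 2: exp(-0.057 * 28) = 0.202706
Step 3: f = 0.9 + (16.0 - 0.9) * 0.202706
Step 4: f = 0.9 + 15.1 * 0.202706
Step 5: f = 3.96 cm/hr

3.96


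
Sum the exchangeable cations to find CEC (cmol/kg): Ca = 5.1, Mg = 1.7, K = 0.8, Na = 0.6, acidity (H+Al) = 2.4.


Step 1: CEC = Ca + Mg + K + Na + (H+Al)
Step 2: CEC = 5.1 + 1.7 + 0.8 + 0.6 + 2.4
Step 3: CEC = 10.6 cmol/kg

10.6


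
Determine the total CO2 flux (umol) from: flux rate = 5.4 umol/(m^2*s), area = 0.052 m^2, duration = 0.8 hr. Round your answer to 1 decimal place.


Step 1: Convert time to seconds: 0.8 hr * 3600 = 2880.0 s
Step 2: Total = flux * area * time_s
Step 3: Total = 5.4 * 0.052 * 2880.0
Step 4: Total = 808.7 umol

808.7


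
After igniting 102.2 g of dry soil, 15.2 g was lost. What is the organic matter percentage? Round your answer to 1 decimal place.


Step 1: OM% = 100 * LOI / sample mass
Step 2: OM = 100 * 15.2 / 102.2
Step 3: OM = 14.9%

14.9


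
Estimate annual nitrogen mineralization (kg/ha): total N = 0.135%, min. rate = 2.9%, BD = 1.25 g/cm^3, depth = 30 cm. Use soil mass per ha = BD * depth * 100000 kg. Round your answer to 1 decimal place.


Step 1: Soil mass per ha = BD * depth * 100000 = 1.25 * 30 * 100000 = 3750000 kg
Step 2: Total N pool = soil mass * N%/100 = 3750000 * 0.135/100 = 5062.5 kg/ha
Step 3: N mineralized = N pool * rate%/100 = 5062.5 * 2.9/100 = 146.8 kg/ha/yr

146.8


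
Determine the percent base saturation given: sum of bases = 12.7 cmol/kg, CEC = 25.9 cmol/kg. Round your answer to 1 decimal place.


Step 1: BS = 100 * (sum of bases) / CEC
Step 2: BS = 100 * 12.7 / 25.9
Step 3: BS = 49.0%

49.0


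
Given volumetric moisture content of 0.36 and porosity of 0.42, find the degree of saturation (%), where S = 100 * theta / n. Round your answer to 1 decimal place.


Step 1: S = 100 * theta_v / n
Step 2: S = 100 * 0.36 / 0.42
Step 3: S = 85.7%

85.7


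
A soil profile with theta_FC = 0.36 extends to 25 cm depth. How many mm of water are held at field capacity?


Step 1: Water (mm) = theta_FC * depth (cm) * 10
Step 2: Water = 0.36 * 25 * 10
Step 3: Water = 90.0 mm

90.0


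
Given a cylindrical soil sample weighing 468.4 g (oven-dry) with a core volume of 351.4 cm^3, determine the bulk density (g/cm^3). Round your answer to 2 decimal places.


Step 1: Identify the formula: BD = dry mass / volume
Step 2: Substitute values: BD = 468.4 / 351.4
Step 3: BD = 1.33 g/cm^3

1.33


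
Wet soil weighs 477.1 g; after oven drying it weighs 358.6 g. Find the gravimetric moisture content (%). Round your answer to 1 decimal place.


Step 1: Water mass = wet - dry = 477.1 - 358.6 = 118.5 g
Step 2: w = 100 * water mass / dry mass
Step 3: w = 100 * 118.5 / 358.6 = 33.0%

33.0


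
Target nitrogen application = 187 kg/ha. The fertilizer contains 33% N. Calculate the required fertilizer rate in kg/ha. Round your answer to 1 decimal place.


Step 1: Fertilizer rate = target N / (N content / 100)
Step 2: Rate = 187 / (33 / 100)
Step 3: Rate = 187 / 0.33
Step 4: Rate = 566.7 kg/ha

566.7


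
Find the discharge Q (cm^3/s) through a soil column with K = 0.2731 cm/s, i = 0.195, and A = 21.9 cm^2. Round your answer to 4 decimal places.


Step 1: Apply Darcy's law: Q = K * i * A
Step 2: Q = 0.2731 * 0.195 * 21.9
Step 3: Q = 1.1663 cm^3/s

1.1663


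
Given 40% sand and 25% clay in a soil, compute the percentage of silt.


Step 1: sand + silt + clay = 100%
Step 2: silt = 100 - sand - clay
Step 3: silt = 100 - 40 - 25
Step 4: silt = 35%

35


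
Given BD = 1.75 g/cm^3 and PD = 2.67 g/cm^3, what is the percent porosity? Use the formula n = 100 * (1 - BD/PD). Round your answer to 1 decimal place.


Step 1: Formula: n = 100 * (1 - BD / PD)
Step 2: n = 100 * (1 - 1.75 / 2.67)
Step 3: n = 100 * (1 - 0.65543)
Step 4: n = 34.5%

34.5


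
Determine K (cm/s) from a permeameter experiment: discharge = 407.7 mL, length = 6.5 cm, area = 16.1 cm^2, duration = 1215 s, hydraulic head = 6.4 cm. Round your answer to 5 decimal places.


Step 1: K = Q * L / (A * t * h)
Step 2: Numerator = 407.7 * 6.5 = 2650.05
Step 3: Denominator = 16.1 * 1215 * 6.4 = 125193.6
Step 4: K = 2650.05 / 125193.6 = 0.02117 cm/s

0.02117


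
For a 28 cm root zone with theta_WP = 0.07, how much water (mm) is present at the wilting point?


Step 1: Water (mm) = theta_WP * depth * 10
Step 2: Water = 0.07 * 28 * 10
Step 3: Water = 19.6 mm

19.6


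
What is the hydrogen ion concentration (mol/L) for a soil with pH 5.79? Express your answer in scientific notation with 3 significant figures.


Step 1: [H+] = 10^(-pH)
Step 2: [H+] = 10^(-5.79)
Step 3: [H+] = 1.62e-06 mol/L

1.62e-06


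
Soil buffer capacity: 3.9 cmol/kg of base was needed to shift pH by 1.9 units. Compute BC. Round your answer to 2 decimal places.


Step 1: BC = change in base / change in pH
Step 2: BC = 3.9 / 1.9
Step 3: BC = 2.05 cmol/(kg*pH unit)

2.05


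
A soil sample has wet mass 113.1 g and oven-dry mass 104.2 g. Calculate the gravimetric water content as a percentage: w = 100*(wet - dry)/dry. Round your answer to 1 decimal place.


Step 1: Water mass = wet - dry = 113.1 - 104.2 = 8.9 g
Step 2: w = 100 * water mass / dry mass
Step 3: w = 100 * 8.9 / 104.2 = 8.5%

8.5


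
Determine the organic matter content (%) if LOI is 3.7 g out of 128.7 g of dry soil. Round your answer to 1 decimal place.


Step 1: OM% = 100 * LOI / sample mass
Step 2: OM = 100 * 3.7 / 128.7
Step 3: OM = 2.9%

2.9


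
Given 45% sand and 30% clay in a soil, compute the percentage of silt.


Step 1: sand + silt + clay = 100%
Step 2: silt = 100 - sand - clay
Step 3: silt = 100 - 45 - 30
Step 4: silt = 25%

25


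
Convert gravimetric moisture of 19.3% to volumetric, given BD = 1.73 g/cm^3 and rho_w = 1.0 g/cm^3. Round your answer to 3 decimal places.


Step 1: theta = (w / 100) * BD / rho_w
Step 2: theta = (19.3 / 100) * 1.73 / 1.0
Step 3: theta = 0.193 * 1.73
Step 4: theta = 0.334

0.334


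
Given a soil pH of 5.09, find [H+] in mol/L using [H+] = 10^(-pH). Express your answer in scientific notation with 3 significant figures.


Step 1: [H+] = 10^(-pH)
Step 2: [H+] = 10^(-5.09)
Step 3: [H+] = 8.13e-06 mol/L

8.13e-06


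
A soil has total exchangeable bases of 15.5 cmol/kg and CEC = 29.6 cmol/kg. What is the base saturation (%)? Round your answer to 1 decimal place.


Step 1: BS = 100 * (sum of bases) / CEC
Step 2: BS = 100 * 15.5 / 29.6
Step 3: BS = 52.4%

52.4


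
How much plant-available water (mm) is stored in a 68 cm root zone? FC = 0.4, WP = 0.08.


Step 1: Available water = (FC - WP) * depth * 10
Step 2: AW = (0.4 - 0.08) * 68 * 10
Step 3: AW = 0.32 * 68 * 10
Step 4: AW = 217.6 mm

217.6


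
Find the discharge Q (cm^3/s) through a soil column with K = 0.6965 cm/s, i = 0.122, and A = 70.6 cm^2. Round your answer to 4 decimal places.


Step 1: Apply Darcy's law: Q = K * i * A
Step 2: Q = 0.6965 * 0.122 * 70.6
Step 3: Q = 5.9991 cm^3/s

5.9991


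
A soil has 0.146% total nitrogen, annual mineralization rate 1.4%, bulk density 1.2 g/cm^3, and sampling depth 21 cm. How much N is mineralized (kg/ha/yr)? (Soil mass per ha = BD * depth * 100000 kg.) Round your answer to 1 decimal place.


Step 1: Soil mass per ha = BD * depth * 100000 = 1.2 * 21 * 100000 = 2520000 kg
Step 2: Total N pool = soil mass * N%/100 = 2520000 * 0.146/100 = 3679.2 kg/ha
Step 3: N mineralized = N pool * rate%/100 = 3679.2 * 1.4/100 = 51.5 kg/ha/yr

51.5


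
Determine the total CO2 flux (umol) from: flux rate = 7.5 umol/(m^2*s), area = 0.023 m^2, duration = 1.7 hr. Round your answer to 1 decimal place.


Step 1: Convert time to seconds: 1.7 hr * 3600 = 6120.0 s
Step 2: Total = flux * area * time_s
Step 3: Total = 7.5 * 0.023 * 6120.0
Step 4: Total = 1055.7 umol

1055.7


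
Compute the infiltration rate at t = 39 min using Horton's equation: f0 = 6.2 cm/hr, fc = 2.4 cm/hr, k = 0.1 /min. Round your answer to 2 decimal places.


Step 1: f = fc + (f0 - fc) * exp(-k * t)
Step 2: exp(-0.1 * 39) = 0.020242
Step 3: f = 2.4 + (6.2 - 2.4) * 0.020242
Step 4: f = 2.4 + 3.8 * 0.020242
Step 5: f = 2.48 cm/hr

2.48


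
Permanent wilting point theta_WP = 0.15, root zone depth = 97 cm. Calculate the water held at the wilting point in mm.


Step 1: Water (mm) = theta_WP * depth * 10
Step 2: Water = 0.15 * 97 * 10
Step 3: Water = 145.5 mm

145.5


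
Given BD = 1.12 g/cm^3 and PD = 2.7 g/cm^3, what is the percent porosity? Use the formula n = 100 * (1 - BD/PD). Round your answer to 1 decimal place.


Step 1: Formula: n = 100 * (1 - BD / PD)
Step 2: n = 100 * (1 - 1.12 / 2.7)
Step 3: n = 100 * (1 - 0.41481)
Step 4: n = 58.5%

58.5


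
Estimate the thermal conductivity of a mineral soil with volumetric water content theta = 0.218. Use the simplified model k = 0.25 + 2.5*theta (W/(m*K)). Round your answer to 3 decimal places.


Step 1: k = 0.25 + 2.5 * theta
Step 2: k = 0.25 + 2.5 * 0.218
Step 3: k = 0.25 + 0.545
Step 4: k = 0.795 W/(m*K)

0.795


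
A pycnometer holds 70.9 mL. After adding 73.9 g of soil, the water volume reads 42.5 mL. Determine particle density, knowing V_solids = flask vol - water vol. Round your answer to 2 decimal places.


Step 1: Volume of solids = flask volume - water volume with soil
Step 2: V_solids = 70.9 - 42.5 = 28.4 mL
Step 3: Particle density = mass / V_solids = 73.9 / 28.4 = 2.6 g/cm^3

2.6


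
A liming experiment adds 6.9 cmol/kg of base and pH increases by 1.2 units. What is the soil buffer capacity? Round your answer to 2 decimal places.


Step 1: BC = change in base / change in pH
Step 2: BC = 6.9 / 1.2
Step 3: BC = 5.75 cmol/(kg*pH unit)

5.75


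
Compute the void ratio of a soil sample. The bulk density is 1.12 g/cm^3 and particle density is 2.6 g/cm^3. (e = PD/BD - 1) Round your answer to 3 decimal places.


Step 1: e = PD / BD - 1
Step 2: e = 2.6 / 1.12 - 1
Step 3: e = 2.32143 - 1
Step 4: e = 1.321

1.321


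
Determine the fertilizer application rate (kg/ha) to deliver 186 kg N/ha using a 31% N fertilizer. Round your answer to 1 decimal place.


Step 1: Fertilizer rate = target N / (N content / 100)
Step 2: Rate = 186 / (31 / 100)
Step 3: Rate = 186 / 0.31
Step 4: Rate = 600.0 kg/ha

600.0


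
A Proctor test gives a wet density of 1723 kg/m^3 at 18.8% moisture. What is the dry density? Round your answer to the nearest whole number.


Step 1: Dry density = wet density / (1 + w/100)
Step 2: Dry density = 1723 / (1 + 18.8/100)
Step 3: Dry density = 1723 / 1.188
Step 4: Dry density = 1450 kg/m^3

1450


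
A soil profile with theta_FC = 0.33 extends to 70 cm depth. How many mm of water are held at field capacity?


Step 1: Water (mm) = theta_FC * depth (cm) * 10
Step 2: Water = 0.33 * 70 * 10
Step 3: Water = 231.0 mm

231.0


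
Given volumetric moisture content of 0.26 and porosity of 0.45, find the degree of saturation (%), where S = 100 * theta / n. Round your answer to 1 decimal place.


Step 1: S = 100 * theta_v / n
Step 2: S = 100 * 0.26 / 0.45
Step 3: S = 57.8%

57.8
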